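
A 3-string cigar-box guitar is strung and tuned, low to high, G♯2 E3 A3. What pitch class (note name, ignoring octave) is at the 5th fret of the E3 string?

Each fret is one semitone, so E3 + 5 = A.

A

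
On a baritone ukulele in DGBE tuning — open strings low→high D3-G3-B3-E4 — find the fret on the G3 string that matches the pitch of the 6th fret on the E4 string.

15

Fret 6 on E4 is MIDI 64 + 6 = 70 (A#4). On the G3 string (open MIDI 55), that pitch is 70 − 55 = fret 15.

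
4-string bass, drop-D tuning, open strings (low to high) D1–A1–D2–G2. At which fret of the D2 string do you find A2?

7

A2 is 7 semitones above the open D2 (D–D#–E–F–F#–G–G#–A), so it sits at fret 7.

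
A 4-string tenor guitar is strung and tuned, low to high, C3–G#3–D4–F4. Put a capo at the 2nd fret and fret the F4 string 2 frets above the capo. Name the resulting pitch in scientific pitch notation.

A4

The capo raises the open F4 by 2 semitones to G4; fretting 2 more gives F4 + 2 + 2 = F4 + 4 semitones = A4.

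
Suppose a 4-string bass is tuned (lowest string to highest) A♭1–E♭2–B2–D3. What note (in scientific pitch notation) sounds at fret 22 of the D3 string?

C5

The open D3 string plus 22 semitones: D–Eb–E–F–…–Bb–B–C.
The walk passes from B into C 2 times, so the octave number goes from 3 to 5.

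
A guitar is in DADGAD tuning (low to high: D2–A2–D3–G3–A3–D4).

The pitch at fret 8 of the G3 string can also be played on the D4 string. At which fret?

G3 at fret 8 is G3 + 8 semitones = D#4.
The open D4 string is 7 semitones above the open G3, so the same pitch on the D4 string lies at fret 8 − 7 = 1.

1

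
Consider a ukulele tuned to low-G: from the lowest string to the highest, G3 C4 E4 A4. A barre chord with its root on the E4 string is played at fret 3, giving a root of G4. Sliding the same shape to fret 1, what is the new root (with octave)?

F4

Moving from fret 3 to fret 1 shifts the root by -2 semitones.
G4 down 2 semitones is F4.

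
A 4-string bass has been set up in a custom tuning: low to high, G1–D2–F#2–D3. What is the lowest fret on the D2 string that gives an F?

From D2, count semitones up the chromatic scale until reaching F: D–D#–E–F — 3 steps.

3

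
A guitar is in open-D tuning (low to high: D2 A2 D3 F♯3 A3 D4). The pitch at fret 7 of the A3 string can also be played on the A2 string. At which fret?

19

A3 at fret 7 is A3 + 7 semitones = E4.
The open A2 string is 12 semitones below the open A3, so the same pitch on the A2 string lies at fret 7 + 12 = 19.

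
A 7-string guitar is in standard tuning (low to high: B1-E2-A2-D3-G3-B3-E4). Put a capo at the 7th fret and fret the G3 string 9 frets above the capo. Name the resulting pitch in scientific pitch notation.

The capo raises the open G3 by 7 semitones to D4; fretting 9 more gives G3 + 7 + 9 = G3 + 16 semitones = B4.

B4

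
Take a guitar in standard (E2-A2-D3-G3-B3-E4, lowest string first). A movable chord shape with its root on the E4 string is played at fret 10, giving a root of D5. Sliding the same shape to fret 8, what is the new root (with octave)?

Moving from fret 10 to fret 8 shifts the root by -2 semitones.
D5 down 2 semitones is C5.

C5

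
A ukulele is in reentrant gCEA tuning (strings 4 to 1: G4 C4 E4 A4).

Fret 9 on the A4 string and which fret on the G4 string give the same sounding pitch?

Fret 9 on A4 is MIDI 69 + 9 = 78 (F#5). On the G4 string (open MIDI 67), that pitch is 78 − 67 = fret 11.

11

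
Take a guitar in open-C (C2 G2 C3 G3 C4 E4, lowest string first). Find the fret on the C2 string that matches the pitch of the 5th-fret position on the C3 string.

C3 at fret 5 is C3 + 5 semitones = F3.
The open C2 string is 12 semitones below the open C3, so the same pitch on the C2 string lies at fret 5 + 12 = 17.

17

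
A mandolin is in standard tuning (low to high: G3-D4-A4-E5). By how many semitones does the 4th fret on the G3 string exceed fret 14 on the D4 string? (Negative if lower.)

-17 semitones

G3 at fret 4 → B3 (MIDI 59); D4 at fret 14 → E5 (MIDI 76).
59 − 76 = -17, so the two pitches are 17 semitones apart.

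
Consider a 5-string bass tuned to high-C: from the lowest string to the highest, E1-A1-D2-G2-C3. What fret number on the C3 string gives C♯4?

13

C♯4 is 13 semitones above the open C3 (C–C#–D–D#–…–B–C–C#), so it sits at fret 13.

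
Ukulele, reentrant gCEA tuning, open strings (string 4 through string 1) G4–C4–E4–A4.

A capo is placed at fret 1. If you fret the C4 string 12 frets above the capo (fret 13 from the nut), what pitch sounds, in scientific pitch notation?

The capo raises the open C4 by 1 semitone to C#4; fretting 12 more gives C4 + 1 + 12 = C4 + 13 semitones = C#5.

C#5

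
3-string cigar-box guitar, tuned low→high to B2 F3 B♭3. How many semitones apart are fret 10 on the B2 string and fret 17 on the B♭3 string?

B2 at fret 10 → A3 (MIDI 57); B♭3 at fret 17 → E♭5 (MIDI 75).
57 − 75 = -18, so the two pitches are 18 semitones apart, with E♭5 the higher.

18 semitones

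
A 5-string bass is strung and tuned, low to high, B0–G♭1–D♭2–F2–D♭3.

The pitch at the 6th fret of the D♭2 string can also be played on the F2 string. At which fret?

2

D♭2 at fret 6 is D♭2 + 6 semitones = G2.
The open F2 string is 4 semitones above the open D♭2, so the same pitch on the F2 string lies at fret 6 − 4 = 2.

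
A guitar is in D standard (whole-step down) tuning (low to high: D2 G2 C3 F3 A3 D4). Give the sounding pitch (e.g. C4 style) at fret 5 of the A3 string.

D4

The open A3 string plus 5 semitones: A–A#–B–C–C#–D.
The walk passes from B into C once, so the octave number goes from 3 to 4.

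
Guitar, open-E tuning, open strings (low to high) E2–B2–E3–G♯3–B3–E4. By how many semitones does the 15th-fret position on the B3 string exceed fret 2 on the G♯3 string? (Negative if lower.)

16 semitones

B3 at fret 15 → D5 (MIDI 74); G♯3 at fret 2 → A♯3 (MIDI 58).
74 − 58 = 16, so the two pitches are 16 semitones apart.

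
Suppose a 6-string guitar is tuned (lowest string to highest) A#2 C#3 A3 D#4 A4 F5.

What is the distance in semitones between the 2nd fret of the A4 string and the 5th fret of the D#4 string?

3 semitones

A4 at fret 2 → B4 (MIDI 71); D#4 at fret 5 → G#4 (MIDI 68).
71 − 68 = 3, so the two pitches are 3 semitones apart, with B4 the higher.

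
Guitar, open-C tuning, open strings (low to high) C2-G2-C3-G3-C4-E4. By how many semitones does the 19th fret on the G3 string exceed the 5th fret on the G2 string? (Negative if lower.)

G3 at fret 19 → D5 (MIDI 74); G2 at fret 5 → C3 (MIDI 48).
74 − 48 = 26, so the two pitches are 26 semitones apart.

26 semitones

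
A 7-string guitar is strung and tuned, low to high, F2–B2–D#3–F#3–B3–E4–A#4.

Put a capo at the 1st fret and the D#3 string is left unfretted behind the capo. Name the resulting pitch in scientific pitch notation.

E3

The capo raises the open D#3 by 1 semitone to E3; fretting 0 more gives D#3 + 1 + 0 = D#3 + 1 semitone = E3.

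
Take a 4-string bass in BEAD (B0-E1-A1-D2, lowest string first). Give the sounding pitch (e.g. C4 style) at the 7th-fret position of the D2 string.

A2

Each fret is one semitone, so D2 + 7 = A2.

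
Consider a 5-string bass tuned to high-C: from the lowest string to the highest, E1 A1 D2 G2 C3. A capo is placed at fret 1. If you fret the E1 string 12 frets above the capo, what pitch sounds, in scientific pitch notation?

The capo raises the open E1 by 1 semitone to F1; fretting 12 more gives E1 + 1 + 12 = E1 + 13 semitones = F2.

F2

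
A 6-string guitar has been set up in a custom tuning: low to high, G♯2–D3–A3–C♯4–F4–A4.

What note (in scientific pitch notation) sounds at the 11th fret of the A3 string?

G♯4

The open A3 string plus 11 semitones: A–A#–B–C–…–F#–G–G#.
The walk passes from B into C once, so the octave number goes from 3 to 4.
(Equivalently spelled A♭4.)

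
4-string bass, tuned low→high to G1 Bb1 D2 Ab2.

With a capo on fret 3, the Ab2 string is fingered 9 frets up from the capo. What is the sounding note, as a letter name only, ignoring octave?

The capo raises the open Ab2 by 3 semitones to B2; fretting 9 more gives Ab2 + 3 + 9 = Ab2 + 12 semitones, landing on Ab.
(Also written G#.)

Ab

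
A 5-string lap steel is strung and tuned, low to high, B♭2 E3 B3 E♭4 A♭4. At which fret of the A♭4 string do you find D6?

D6 is 18 semitones above the open A♭4 (Ab–A–Bb–B–…–C–Db–D), so it sits at fret 18.

18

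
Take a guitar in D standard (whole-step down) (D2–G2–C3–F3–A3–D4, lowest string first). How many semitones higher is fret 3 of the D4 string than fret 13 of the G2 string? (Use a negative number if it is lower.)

9 semitones

D4 at fret 3 → F4 (MIDI 65); G2 at fret 13 → G#3 (MIDI 56).
65 − 56 = 9, so the two pitches are 9 semitones apart.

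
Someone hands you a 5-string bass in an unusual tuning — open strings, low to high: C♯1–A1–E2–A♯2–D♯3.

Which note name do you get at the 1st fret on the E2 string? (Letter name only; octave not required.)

E2 is MIDI 40. Adding 1 gives 41; 41 mod 12 = 5, i.e. F.

F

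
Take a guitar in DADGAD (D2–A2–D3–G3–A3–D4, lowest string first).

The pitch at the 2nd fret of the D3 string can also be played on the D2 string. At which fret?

14

D3 at fret 2 is D3 + 2 semitones = E3.
The open D2 string is 12 semitones below the open D3, so the same pitch on the D2 string lies at fret 2 + 12 = 14.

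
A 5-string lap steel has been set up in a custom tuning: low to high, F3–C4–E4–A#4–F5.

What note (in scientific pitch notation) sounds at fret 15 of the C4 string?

D#5

The open C4 string plus 15 semitones: C–C#–D–D#–…–C#–D–D#.
The walk passes from B into C once, so the octave number goes from 4 to 5.
(Equivalently spelled Eb5.)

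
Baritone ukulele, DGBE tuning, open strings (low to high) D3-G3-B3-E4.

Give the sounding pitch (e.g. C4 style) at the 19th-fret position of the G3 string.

D5

The open G3 string plus 19 semitones: G–G#–A–A#–…–C–C#–D.
The walk passes from B into C 2 times, so the octave number goes from 3 to 5.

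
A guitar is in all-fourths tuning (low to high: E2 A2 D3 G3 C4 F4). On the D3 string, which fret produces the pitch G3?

5

G3 is 5 semitones above the open D3 (D–D#–E–F–F#–G), so it sits at fret 5.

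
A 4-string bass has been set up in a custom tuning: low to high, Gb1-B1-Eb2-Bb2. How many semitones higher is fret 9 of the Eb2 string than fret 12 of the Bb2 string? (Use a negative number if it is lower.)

-10 semitones

Eb2 at fret 9 → C3 (MIDI 48); Bb2 at fret 12 → Bb3 (MIDI 58).
48 − 58 = -10, so the two pitches are 10 semitones apart.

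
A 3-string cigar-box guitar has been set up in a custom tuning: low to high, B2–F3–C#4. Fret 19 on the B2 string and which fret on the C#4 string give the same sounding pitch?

5

Fret 19 on B2 is MIDI 47 + 19 = 66 (F#4). On the C#4 string (open MIDI 61), that pitch is 66 − 61 = fret 5.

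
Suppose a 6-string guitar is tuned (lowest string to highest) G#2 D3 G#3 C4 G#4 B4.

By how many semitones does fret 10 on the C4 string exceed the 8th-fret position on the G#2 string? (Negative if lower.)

18 semitones

C4 at fret 10 → A#4 (MIDI 70); G#2 at fret 8 → E3 (MIDI 52).
70 − 52 = 18, so the two pitches are 18 semitones apart.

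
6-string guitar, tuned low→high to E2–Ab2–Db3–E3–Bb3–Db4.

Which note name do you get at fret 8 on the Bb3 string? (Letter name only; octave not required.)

Each fret is one semitone, so Bb3 + 8 = Gb.

Gb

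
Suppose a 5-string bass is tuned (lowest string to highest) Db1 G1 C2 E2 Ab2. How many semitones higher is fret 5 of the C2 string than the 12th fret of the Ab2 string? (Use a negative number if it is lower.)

C2 at fret 5 → F2 (MIDI 41); Ab2 at fret 12 → Ab3 (MIDI 56).
41 − 56 = -15, so the two pitches are 15 semitones apart.

-15 semitones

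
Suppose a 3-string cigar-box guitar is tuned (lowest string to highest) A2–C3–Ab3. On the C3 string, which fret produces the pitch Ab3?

8

Ab3 is 8 semitones above the open C3 (C–Db–D–Eb–E–F–Gb–G–Ab), so it sits at fret 8.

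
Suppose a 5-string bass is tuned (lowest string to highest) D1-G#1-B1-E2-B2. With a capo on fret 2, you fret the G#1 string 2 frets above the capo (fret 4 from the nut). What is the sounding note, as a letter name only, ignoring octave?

C

The capo raises the open G#1 by 2 semitones to A#1; fretting 2 more gives G#1 + 2 + 2 = G#1 + 4 semitones, landing on C.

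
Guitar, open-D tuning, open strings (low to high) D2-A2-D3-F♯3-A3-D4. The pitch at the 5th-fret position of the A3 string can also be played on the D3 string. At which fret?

A3 at fret 5 is A3 + 5 semitones = D4.
The open D3 string is 7 semitones below the open A3, so the same pitch on the D3 string lies at fret 5 + 7 = 12.

12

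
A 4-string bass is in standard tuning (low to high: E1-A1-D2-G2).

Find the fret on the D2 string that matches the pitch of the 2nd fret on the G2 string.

7

G2 at fret 2 is G2 + 2 semitones = A2.
The open D2 string is 5 semitones below the open G2, so the same pitch on the D2 string lies at fret 2 + 5 = 7.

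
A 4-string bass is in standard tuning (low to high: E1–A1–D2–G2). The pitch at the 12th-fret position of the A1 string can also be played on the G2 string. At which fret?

Fret 12 on A1 is MIDI 33 + 12 = 45 (A2). On the G2 string (open MIDI 43), that pitch is 45 − 43 = fret 2.

2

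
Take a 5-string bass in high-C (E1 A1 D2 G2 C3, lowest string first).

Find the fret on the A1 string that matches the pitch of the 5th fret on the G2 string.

15

G2 at fret 5 is G2 + 5 semitones = C3.
The open A1 string is 10 semitones below the open G2, so the same pitch on the A1 string lies at fret 5 + 10 = 15.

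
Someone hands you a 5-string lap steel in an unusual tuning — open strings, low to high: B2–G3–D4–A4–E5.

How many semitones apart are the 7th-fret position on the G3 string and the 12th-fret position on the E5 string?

G3 at fret 7 → D4 (MIDI 62); E5 at fret 12 → E6 (MIDI 88).
62 − 88 = -26, so the two pitches are 26 semitones apart, with E6 the higher.

26 semitones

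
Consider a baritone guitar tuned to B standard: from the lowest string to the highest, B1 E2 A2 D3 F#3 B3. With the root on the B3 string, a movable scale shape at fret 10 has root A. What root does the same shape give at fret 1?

Moving from fret 10 to fret 1 shifts the root by -9 semitones.
A down 9 semitones is C.

C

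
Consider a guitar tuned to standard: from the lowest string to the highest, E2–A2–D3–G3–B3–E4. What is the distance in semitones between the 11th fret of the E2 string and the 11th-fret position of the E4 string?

E2 at fret 11 → D♯3 (MIDI 51); E4 at fret 11 → D♯5 (MIDI 75).
51 − 75 = -24, so the two pitches are 24 semitones apart, with D♯5 the higher.

24 semitones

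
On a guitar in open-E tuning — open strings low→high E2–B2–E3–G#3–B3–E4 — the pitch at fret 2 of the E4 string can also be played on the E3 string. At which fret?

E4 at fret 2 is E4 + 2 semitones = F#4.
The open E3 string is 12 semitones below the open E4, so the same pitch on the E3 string lies at fret 2 + 12 = 14.

14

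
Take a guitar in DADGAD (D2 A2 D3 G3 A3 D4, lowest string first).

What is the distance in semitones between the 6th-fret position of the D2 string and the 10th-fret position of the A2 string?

D2 at fret 6 → G♯2 (MIDI 44); A2 at fret 10 → G3 (MIDI 55).
44 − 55 = -11, so the two pitches are 11 semitones apart, with G3 the higher.

11 semitones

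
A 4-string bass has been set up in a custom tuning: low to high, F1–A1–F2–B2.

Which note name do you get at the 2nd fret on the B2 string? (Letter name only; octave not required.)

B2 is MIDI 47. Adding 2 gives 49; 49 mod 12 = 1, i.e. D♭.
(Equivalently spelled C♯.)

D♭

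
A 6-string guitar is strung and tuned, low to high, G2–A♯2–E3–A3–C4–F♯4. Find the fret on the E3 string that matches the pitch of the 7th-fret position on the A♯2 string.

A♯2 at fret 7 is A♯2 + 7 semitones = F3.
The open E3 string is 6 semitones above the open A♯2, so the same pitch on the E3 string lies at fret 7 − 6 = 1.

1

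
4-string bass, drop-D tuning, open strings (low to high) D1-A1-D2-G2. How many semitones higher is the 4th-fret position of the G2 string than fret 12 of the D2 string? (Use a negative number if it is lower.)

-3 semitones

G2 at fret 4 → B2 (MIDI 47); D2 at fret 12 → D3 (MIDI 50).
47 − 50 = -3, so the two pitches are 3 semitones apart.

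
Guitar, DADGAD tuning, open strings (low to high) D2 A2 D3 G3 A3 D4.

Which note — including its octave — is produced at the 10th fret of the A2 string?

G3

A2 is MIDI 45. Adding 10 gives 55, which is G3.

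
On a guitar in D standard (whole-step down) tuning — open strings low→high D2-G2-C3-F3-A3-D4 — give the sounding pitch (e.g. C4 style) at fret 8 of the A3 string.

A3 is MIDI 57. Adding 8 gives 65, which is F4.

F4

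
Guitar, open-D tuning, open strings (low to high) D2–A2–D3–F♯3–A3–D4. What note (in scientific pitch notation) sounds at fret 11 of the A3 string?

The open A3 string plus 11 semitones: A–A#–B–C–…–F#–G–G#.
The walk passes from B into C once, so the octave number goes from 3 to 4.

G♯4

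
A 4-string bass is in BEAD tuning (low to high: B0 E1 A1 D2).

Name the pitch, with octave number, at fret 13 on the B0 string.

C2

Each fret is one semitone, so B0 + 13 = C2.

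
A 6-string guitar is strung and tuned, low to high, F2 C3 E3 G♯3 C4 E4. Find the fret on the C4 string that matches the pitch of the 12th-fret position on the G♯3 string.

8

G♯3 at fret 12 is G♯3 + 12 semitones = G♯4.
The open C4 string is 4 semitones above the open G♯3, so the same pitch on the C4 string lies at fret 12 − 4 = 8.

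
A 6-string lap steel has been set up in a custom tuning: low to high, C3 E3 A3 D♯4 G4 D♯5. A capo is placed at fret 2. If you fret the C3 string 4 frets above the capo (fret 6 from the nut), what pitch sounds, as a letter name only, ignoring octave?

F♯

The capo raises the open C3 by 2 semitones to D3; fretting 4 more gives C3 + 2 + 4 = C3 + 6 semitones, landing on F♯.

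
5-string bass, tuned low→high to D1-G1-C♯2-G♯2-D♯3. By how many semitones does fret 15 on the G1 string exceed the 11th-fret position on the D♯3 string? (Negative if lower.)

-16 semitones

G1 at fret 15 → A♯2 (MIDI 46); D♯3 at fret 11 → D4 (MIDI 62).
46 − 62 = -16, so the two pitches are 16 semitones apart.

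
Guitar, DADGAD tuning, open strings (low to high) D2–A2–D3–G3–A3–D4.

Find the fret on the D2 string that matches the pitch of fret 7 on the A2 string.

A2 at fret 7 is A2 + 7 semitones = E3.
The open D2 string is 7 semitones below the open A2, so the same pitch on the D2 string lies at fret 7 + 7 = 14.

14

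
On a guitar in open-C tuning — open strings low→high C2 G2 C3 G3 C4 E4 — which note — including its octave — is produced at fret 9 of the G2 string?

E3

Each fret is one semitone, so G2 + 9 = E3.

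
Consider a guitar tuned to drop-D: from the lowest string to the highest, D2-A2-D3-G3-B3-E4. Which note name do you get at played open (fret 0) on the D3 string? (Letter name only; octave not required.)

Fret 0 is the open string itself, so the pitch is just D.

D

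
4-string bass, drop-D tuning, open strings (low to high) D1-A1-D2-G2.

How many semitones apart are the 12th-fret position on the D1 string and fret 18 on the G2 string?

23 semitones

D1 at fret 12 → D2 (MIDI 38); G2 at fret 18 → C#4 (MIDI 61).
38 − 61 = -23, so the two pitches are 23 semitones apart, with C#4 the higher.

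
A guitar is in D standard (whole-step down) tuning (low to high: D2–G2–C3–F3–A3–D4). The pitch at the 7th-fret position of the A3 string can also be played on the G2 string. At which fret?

21

Fret 7 on A3 is MIDI 57 + 7 = 64 (E4). On the G2 string (open MIDI 43), that pitch is 64 − 43 = fret 21.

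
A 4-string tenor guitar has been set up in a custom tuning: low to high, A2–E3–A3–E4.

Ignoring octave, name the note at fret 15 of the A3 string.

The open A3 string plus 15 semitones: A–A#–B–C–…–A#–B–C.

C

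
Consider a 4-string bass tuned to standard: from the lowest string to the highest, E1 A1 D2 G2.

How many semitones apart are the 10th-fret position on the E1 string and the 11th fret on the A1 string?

6 semitones

E1 at fret 10 → D2 (MIDI 38); A1 at fret 11 → G♯2 (MIDI 44).
38 − 44 = -6, so the two pitches are 6 semitones apart, with G♯2 the higher.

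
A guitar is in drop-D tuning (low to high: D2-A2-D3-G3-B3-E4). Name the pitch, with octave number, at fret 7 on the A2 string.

E3

A2 is MIDI 45. Adding 7 gives 52, which is E3.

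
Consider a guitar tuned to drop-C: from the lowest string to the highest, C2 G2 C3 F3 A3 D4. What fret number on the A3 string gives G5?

22

G5 is 22 semitones above the open A3 (A–A#–B–C–…–F–F#–G), so it sits at fret 22.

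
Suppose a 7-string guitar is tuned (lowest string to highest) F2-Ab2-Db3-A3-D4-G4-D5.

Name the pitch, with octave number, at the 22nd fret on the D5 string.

C7

Each fret is one semitone, so D5 + 22 = C7.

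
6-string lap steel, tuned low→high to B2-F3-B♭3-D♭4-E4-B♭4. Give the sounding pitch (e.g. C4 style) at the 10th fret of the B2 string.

Each fret is one semitone, so B2 + 10 = A3.

A3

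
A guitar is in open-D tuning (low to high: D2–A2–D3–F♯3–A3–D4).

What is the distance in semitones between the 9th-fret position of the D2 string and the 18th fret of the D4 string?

33 semitones

D2 at fret 9 → B2 (MIDI 47); D4 at fret 18 → G♯5 (MIDI 80).
47 − 80 = -33, so the two pitches are 33 semitones apart, with G♯5 the higher.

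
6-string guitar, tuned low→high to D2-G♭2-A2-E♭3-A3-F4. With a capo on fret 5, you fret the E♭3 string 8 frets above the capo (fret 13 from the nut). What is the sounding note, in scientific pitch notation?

The capo raises the open E♭3 by 5 semitones to A♭3; fretting 8 more gives E♭3 + 5 + 8 = E♭3 + 13 semitones = E4.

E4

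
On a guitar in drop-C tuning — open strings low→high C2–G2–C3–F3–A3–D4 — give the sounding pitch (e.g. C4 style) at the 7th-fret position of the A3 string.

E4

A3 is MIDI 57. Adding 7 gives 64, which is E4.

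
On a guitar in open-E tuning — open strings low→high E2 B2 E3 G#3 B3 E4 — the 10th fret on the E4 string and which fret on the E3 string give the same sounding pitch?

22

Fret 10 on E4 is MIDI 64 + 10 = 74 (D5). On the E3 string (open MIDI 52), that pitch is 74 − 52 = fret 22.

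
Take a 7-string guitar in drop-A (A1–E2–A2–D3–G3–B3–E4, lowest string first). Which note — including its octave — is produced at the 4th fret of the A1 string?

The open A1 string plus 4 semitones: A–A#–B–C–C#.
The walk passes from B into C once, so the octave number goes from 1 to 2.

C#2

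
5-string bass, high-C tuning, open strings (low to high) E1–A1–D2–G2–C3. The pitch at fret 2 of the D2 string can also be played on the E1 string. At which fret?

Fret 2 on D2 is MIDI 38 + 2 = 40 (E2). On the E1 string (open MIDI 28), that pitch is 40 − 28 = fret 12.

12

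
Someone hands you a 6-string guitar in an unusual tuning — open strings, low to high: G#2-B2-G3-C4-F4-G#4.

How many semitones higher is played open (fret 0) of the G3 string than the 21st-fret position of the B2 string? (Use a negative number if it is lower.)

-13 semitones

G3 at fret 0 → G3 (MIDI 55); B2 at fret 21 → G#4 (MIDI 68).
55 − 68 = -13, so the two pitches are 13 semitones apart.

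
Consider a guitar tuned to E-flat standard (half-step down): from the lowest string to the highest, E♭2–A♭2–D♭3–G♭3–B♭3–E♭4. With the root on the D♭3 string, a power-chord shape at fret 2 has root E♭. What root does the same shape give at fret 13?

Moving from fret 2 to fret 13 shifts the root by 11 semitones.
E♭ up 11 semitones is D.

D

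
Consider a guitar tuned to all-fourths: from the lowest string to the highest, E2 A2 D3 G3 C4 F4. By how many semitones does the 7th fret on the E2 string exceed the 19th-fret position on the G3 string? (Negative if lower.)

E2 at fret 7 → B2 (MIDI 47); G3 at fret 19 → D5 (MIDI 74).
47 − 74 = -27, so the two pitches are 27 semitones apart.

-27 semitones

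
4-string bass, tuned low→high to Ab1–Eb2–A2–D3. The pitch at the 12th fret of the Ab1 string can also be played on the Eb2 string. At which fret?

5

Ab1 at fret 12 is Ab1 + 12 semitones = Ab2.
The open Eb2 string is 7 semitones above the open Ab1, so the same pitch on the Eb2 string lies at fret 12 − 7 = 5.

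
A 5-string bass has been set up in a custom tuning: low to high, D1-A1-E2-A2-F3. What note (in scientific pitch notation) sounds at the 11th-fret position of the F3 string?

E4

F3 is MIDI 53. Adding 11 gives 64, which is E4.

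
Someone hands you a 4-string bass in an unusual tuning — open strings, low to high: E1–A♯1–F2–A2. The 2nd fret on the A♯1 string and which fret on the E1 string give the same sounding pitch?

A♯1 at fret 2 is A♯1 + 2 semitones = C2.
The open E1 string is 6 semitones below the open A♯1, so the same pitch on the E1 string lies at fret 2 + 6 = 8.

8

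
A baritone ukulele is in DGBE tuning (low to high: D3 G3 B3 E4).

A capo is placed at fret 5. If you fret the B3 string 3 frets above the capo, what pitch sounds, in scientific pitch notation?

The capo raises the open B3 by 5 semitones to E4; fretting 3 more gives B3 + 5 + 3 = B3 + 8 semitones = G4.

G4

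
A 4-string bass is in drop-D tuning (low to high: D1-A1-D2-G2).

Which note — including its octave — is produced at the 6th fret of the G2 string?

G2 is MIDI 43. Adding 6 gives 49, which is C#3.

C#3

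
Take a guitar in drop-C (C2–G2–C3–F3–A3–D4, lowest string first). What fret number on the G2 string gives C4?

C4 is 17 semitones above the open G2 (G–G#–A–A#–…–A#–B–C), so it sits at fret 17.

17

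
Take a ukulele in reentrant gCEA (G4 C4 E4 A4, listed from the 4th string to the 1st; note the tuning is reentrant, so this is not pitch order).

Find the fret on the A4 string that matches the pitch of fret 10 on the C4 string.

1

C4 at fret 10 is C4 + 10 semitones = A♯4.
The open A4 string is 9 semitones above the open C4, so the same pitch on the A4 string lies at fret 10 − 9 = 1.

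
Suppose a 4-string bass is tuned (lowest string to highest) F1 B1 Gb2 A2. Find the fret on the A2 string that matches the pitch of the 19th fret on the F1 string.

3

F1 at fret 19 is F1 + 19 semitones = C3.
The open A2 string is 16 semitones above the open F1, so the same pitch on the A2 string lies at fret 19 − 16 = 3.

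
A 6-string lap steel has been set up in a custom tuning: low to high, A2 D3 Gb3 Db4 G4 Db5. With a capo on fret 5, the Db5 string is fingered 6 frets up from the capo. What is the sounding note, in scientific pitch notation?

The capo raises the open Db5 by 5 semitones to Gb5; fretting 6 more gives Db5 + 5 + 6 = Db5 + 11 semitones = C6.

C6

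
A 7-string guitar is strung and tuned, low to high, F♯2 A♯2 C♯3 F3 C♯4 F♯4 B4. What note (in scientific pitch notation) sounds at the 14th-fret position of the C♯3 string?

The open C♯3 string plus 14 semitones: C#–D–D#–E–…–C#–D–D#.
The walk passes from B into C once, so the octave number goes from 3 to 4.

D♯4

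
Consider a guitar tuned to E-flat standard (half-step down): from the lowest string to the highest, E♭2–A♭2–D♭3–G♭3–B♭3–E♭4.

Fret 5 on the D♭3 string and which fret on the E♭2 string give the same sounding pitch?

D♭3 at fret 5 is D♭3 + 5 semitones = G♭3.
The open E♭2 string is 10 semitones below the open D♭3, so the same pitch on the E♭2 string lies at fret 5 + 10 = 15.

15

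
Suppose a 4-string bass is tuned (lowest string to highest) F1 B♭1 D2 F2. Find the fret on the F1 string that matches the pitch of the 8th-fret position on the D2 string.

D2 at fret 8 is D2 + 8 semitones = B♭2.
The open F1 string is 9 semitones below the open D2, so the same pitch on the F1 string lies at fret 8 + 9 = 17.

17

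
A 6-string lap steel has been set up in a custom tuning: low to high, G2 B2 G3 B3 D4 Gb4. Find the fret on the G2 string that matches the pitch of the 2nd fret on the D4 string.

Fret 2 on D4 is MIDI 62 + 2 = 64 (E4). On the G2 string (open MIDI 43), that pitch is 64 − 43 = fret 21.

21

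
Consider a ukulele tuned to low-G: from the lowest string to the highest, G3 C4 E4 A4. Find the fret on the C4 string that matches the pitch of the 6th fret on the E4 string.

E4 at fret 6 is E4 + 6 semitones = A#4.
The open C4 string is 4 semitones below the open E4, so the same pitch on the C4 string lies at fret 6 + 4 = 10.

10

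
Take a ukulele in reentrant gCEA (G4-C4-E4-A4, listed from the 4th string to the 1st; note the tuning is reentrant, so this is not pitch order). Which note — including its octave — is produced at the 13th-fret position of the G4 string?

The open G4 string plus 13 semitones: G–G#–A–A#–…–F#–G–G#.
The walk passes from B into C once, so the octave number goes from 4 to 5.

G#5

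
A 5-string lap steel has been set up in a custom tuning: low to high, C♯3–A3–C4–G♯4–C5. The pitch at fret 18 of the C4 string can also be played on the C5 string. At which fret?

6

Fret 18 on C4 is MIDI 60 + 18 = 78 (F♯5). On the C5 string (open MIDI 72), that pitch is 78 − 72 = fret 6.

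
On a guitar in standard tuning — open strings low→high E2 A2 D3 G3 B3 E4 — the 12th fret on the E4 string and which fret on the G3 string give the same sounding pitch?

Fret 12 on E4 is MIDI 64 + 12 = 76 (E5). On the G3 string (open MIDI 55), that pitch is 76 − 55 = fret 21.

21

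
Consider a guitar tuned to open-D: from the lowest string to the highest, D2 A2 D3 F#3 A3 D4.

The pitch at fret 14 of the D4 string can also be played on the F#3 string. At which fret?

22

D4 at fret 14 is D4 + 14 semitones = E5.
The open F#3 string is 8 semitones below the open D4, so the same pitch on the F#3 string lies at fret 14 + 8 = 22.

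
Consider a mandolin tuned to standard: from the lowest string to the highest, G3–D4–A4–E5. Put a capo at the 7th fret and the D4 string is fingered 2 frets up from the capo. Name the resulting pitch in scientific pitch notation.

The capo raises the open D4 by 7 semitones to A4; fretting 2 more gives D4 + 7 + 2 = D4 + 9 semitones = B4.

B4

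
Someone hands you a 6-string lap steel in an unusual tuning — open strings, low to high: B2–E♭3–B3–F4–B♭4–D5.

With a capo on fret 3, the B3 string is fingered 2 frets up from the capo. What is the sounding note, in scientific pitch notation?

E4

The capo raises the open B3 by 3 semitones to D4; fretting 2 more gives B3 + 3 + 2 = B3 + 5 semitones = E4.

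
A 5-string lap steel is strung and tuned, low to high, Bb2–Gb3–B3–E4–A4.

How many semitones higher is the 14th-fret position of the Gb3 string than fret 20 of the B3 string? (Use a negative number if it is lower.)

Gb3 at fret 14 → Ab4 (MIDI 68); B3 at fret 20 → G5 (MIDI 79).
68 − 79 = -11, so the two pitches are 11 semitones apart.

-11 semitones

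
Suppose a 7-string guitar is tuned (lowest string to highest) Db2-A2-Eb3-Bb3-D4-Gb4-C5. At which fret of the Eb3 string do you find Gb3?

Gb3 is 3 semitones above the open Eb3 (Eb–E–F–Gb), so it sits at fret 3.

3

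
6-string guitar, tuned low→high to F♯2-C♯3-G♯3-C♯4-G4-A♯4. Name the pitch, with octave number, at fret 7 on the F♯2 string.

F♯2 is MIDI 42. Adding 7 gives 49, which is C♯3.

C♯3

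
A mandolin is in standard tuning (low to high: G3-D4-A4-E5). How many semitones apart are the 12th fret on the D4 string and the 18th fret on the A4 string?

D4 at fret 12 → D5 (MIDI 74); A4 at fret 18 → D#6 (MIDI 87).
74 − 87 = -13, so the two pitches are 13 semitones apart, with D#6 the higher.

13 semitones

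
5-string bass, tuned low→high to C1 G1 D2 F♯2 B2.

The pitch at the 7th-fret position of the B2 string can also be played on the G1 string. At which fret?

23

Fret 7 on B2 is MIDI 47 + 7 = 54 (F♯3). On the G1 string (open MIDI 31), that pitch is 54 − 31 = fret 23.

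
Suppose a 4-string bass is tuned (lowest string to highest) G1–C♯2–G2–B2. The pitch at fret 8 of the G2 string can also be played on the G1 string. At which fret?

G2 at fret 8 is G2 + 8 semitones = D♯3.
The open G1 string is 12 semitones below the open G2, so the same pitch on the G1 string lies at fret 8 + 12 = 20.

20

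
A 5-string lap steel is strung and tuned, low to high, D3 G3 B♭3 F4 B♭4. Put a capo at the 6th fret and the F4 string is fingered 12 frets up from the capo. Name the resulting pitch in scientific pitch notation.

B5

The capo raises the open F4 by 6 semitones to B4; fretting 12 more gives F4 + 6 + 12 = F4 + 18 semitones = B5.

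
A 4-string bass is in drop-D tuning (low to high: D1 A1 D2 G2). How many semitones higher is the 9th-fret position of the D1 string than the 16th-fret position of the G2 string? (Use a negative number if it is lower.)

D1 at fret 9 → B1 (MIDI 35); G2 at fret 16 → B3 (MIDI 59).
35 − 59 = -24, so the two pitches are 24 semitones apart.

-24 semitones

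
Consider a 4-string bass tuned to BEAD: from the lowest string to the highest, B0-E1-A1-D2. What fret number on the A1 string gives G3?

G3 is 22 semitones above the open A1 (A–A#–B–C–…–F–F#–G), so it sits at fret 22.

22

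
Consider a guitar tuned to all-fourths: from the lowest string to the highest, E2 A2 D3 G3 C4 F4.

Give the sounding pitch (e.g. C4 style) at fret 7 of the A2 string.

E3

The open A2 string plus 7 semitones: A–A#–B–C–C#–D–D#–E.
The walk passes from B into C once, so the octave number goes from 2 to 3.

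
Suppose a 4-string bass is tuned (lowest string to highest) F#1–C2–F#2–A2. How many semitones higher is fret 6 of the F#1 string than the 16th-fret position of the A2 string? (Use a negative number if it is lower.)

-25 semitones

F#1 at fret 6 → C2 (MIDI 36); A2 at fret 16 → C#4 (MIDI 61).
36 − 61 = -25, so the two pitches are 25 semitones apart.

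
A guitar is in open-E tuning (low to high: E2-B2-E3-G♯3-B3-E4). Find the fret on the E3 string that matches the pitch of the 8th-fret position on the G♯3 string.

12

Fret 8 on G♯3 is MIDI 56 + 8 = 64 (E4). On the E3 string (open MIDI 52), that pitch is 64 − 52 = fret 12.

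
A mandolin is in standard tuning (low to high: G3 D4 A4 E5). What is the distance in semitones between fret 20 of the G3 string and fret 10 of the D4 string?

G3 at fret 20 → D#5 (MIDI 75); D4 at fret 10 → C5 (MIDI 72).
75 − 72 = 3, so the two pitches are 3 semitones apart, with D#5 the higher.

3 semitones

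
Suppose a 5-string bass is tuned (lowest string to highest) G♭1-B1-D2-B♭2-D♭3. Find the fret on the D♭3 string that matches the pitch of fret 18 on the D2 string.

D2 at fret 18 is D2 + 18 semitones = A♭3.
The open D♭3 string is 11 semitones above the open D2, so the same pitch on the D♭3 string lies at fret 18 − 11 = 7.

7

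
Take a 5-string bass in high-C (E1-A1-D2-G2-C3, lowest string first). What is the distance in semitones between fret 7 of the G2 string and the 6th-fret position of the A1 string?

11 semitones

G2 at fret 7 → D3 (MIDI 50); A1 at fret 6 → D#2 (MIDI 39).
50 − 39 = 11, so the two pitches are 11 semitones apart, with D3 the higher.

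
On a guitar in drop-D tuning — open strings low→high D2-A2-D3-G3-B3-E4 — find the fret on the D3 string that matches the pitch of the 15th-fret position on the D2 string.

3

Fret 15 on D2 is MIDI 38 + 15 = 53 (F3). On the D3 string (open MIDI 50), that pitch is 53 − 50 = fret 3.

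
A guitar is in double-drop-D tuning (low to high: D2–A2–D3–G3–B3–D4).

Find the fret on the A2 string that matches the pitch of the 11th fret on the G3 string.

21

G3 at fret 11 is G3 + 11 semitones = F♯4.
The open A2 string is 10 semitones below the open G3, so the same pitch on the A2 string lies at fret 11 + 10 = 21.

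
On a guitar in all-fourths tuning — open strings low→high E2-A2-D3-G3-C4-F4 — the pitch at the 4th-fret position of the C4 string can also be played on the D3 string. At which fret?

14

C4 at fret 4 is C4 + 4 semitones = E4.
The open D3 string is 10 semitones below the open C4, so the same pitch on the D3 string lies at fret 4 + 10 = 14.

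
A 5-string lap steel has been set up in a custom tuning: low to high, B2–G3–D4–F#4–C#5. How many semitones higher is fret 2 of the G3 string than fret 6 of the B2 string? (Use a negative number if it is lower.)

G3 at fret 2 → A3 (MIDI 57); B2 at fret 6 → F3 (MIDI 53).
57 − 53 = 4, so the two pitches are 4 semitones apart.

4 semitones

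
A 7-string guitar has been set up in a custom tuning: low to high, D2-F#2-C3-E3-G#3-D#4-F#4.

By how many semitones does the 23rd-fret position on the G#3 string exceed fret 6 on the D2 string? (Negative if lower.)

35 semitones

G#3 at fret 23 → G5 (MIDI 79); D2 at fret 6 → G#2 (MIDI 44).
79 − 44 = 35, so the two pitches are 35 semitones apart.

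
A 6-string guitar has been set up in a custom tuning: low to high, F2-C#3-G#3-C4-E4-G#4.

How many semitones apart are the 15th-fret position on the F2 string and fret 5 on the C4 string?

F2 at fret 15 → G#3 (MIDI 56); C4 at fret 5 → F4 (MIDI 65).
56 − 65 = -9, so the two pitches are 9 semitones apart, with F4 the higher.

9 semitones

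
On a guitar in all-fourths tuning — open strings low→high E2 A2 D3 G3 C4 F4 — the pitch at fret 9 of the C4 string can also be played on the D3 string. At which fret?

19

Fret 9 on C4 is MIDI 60 + 9 = 69 (A4). On the D3 string (open MIDI 50), that pitch is 69 − 50 = fret 19.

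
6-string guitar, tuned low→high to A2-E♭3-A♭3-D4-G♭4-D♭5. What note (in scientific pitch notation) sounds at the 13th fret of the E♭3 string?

E♭3 is MIDI 51. Adding 13 gives 64, which is E4.

E4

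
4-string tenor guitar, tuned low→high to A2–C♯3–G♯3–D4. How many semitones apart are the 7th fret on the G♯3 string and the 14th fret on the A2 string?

G♯3 at fret 7 → D♯4 (MIDI 63); A2 at fret 14 → B3 (MIDI 59).
63 − 59 = 4, so the two pitches are 4 semitones apart, with D♯4 the higher.

4 semitones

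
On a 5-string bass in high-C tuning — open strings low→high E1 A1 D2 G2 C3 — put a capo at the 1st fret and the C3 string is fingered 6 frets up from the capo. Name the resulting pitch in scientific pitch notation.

G3

The capo raises the open C3 by 1 semitone to C#3; fretting 6 more gives C3 + 1 + 6 = C3 + 7 semitones = G3.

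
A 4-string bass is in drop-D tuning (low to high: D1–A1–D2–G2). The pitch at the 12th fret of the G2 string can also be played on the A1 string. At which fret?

G2 at fret 12 is G2 + 12 semitones = G3.
The open A1 string is 10 semitones below the open G2, so the same pitch on the A1 string lies at fret 12 + 10 = 22.

22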